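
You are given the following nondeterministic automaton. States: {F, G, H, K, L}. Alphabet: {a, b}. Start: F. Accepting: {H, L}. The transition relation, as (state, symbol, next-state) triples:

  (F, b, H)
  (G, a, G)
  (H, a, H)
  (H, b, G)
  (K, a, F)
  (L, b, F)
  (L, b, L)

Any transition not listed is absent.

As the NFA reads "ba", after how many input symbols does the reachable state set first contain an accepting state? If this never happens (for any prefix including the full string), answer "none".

Start in {F}.
Read 'b': F→{H}; now {H}.
None of the earlier sets intersect F, but {H} does.

1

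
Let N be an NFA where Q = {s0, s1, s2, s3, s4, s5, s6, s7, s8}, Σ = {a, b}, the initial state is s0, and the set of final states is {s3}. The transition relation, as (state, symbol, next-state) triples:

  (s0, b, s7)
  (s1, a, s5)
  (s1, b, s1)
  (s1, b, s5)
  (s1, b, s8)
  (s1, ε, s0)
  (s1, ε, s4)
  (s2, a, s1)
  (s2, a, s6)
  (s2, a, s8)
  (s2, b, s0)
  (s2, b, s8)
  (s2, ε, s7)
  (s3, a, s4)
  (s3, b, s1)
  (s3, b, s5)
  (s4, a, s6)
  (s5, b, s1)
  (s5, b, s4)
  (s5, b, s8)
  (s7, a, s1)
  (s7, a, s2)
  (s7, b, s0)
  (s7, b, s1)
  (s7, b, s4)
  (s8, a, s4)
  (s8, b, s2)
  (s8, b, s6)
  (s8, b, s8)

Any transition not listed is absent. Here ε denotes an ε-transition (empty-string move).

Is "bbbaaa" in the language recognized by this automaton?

No

Start in {s0}.
Read 'b': s0→{s7}; now {s7}.
Read 'b': s7→{s0, s1, s4}; now {s0, s1, s4}.
Read 'b': s0→{s7}, s1→{s1, s5, s8}, s4→∅; union {s1, s5, s7, s8}; ε-closure = {s0, s1, s4, s5, s7, s8}.
Read 'a': s0→∅, s1→{s5}, s4→{s6}, s5→∅, s7→{s1, s2}, s8→{s4}; union {s1, s2, s4, s5, s6}; ε-closure = {s0, s1, s2, s4, s5, s6, s7}.
Read 'a': s0→∅, s1→{s5}, s2→{s1, s6, s8}, s4→{s6}, s5→∅, s6→∅, s7→{s1, s2}; union {s1, s2, s5, s6, s8}; ε-closure = {s0, s1, s2, s4, s5, s6, s7, s8}.
Read 'a': s0→∅, s1→{s5}, s2→{s1, s6, s8}, s4→{s6}, s5→∅, s6→∅, s7→{s1, s2}, s8→{s4}; union {s1, s2, s4, s5, s6, s8}; ε-closure = {s0, s1, s2, s4, s5, s6, s7, s8}.
The final set {s0, s1, s2, s4, s5, s6, s7, s8} contains no accepting state.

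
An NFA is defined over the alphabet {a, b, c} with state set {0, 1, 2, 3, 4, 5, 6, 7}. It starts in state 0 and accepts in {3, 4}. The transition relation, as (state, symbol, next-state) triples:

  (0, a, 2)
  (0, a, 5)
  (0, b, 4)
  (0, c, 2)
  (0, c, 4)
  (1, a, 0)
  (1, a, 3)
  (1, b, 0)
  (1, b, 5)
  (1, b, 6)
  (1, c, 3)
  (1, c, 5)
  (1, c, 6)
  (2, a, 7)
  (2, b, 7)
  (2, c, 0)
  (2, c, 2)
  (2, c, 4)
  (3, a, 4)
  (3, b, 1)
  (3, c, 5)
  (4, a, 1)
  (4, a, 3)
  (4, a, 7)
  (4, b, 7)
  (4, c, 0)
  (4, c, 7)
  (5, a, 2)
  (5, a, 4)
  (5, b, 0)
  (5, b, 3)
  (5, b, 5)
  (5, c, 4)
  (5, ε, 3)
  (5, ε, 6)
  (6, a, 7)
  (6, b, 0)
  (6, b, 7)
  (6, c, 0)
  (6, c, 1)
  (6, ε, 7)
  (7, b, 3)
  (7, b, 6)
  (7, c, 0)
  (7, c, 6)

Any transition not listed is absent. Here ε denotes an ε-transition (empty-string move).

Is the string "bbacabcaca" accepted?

No

Start in {0}.
Read 'b': {0} → {4}.
Read 'b': {4} → {7}.
Read 'a': {7} → ∅.
The set is empty and remains empty for the remaining 7 symbols.
The final set ∅ contains no accepting state.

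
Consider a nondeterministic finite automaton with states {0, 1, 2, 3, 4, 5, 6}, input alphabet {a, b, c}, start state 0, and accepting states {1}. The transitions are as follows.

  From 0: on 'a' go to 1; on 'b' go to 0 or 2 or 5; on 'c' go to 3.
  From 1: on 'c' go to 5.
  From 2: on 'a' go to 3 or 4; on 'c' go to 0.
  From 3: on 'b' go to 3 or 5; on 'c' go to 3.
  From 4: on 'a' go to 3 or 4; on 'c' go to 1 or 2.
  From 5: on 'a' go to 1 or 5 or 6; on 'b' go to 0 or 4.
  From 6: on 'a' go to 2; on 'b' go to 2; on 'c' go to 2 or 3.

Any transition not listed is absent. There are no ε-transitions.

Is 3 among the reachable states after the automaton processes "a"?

No

Start in {0}.
Read 'a': 0→{1}; now {1}.
State 3 is not in {1}.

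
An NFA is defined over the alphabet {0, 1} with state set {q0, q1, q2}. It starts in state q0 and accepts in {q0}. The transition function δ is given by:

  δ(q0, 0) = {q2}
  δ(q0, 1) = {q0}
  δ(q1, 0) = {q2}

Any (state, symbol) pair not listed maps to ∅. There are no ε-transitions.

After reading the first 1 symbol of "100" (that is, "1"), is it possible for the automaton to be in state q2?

No

Start in {q0}.
Read '1': q0→{q0}; now {q0}.
State q2 is not in {q0}.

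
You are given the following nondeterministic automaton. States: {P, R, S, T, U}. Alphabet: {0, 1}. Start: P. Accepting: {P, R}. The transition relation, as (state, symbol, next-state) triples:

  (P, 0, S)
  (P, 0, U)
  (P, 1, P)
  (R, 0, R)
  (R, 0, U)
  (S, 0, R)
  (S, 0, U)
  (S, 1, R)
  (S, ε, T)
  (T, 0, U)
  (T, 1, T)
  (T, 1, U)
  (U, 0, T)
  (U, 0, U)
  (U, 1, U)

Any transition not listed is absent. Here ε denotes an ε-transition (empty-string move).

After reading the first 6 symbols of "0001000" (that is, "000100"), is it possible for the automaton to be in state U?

Yes

Start in {P}.
Read '0': {P} → {S, T, U}.
Read '0': {S, T, U} → {R, T, U}.
Read '0': {R, T, U} → {R, T, U}.
Read '1': {R, T, U} → {T, U}.
Read '0': {T, U} → {T, U}.
Read '0': {T, U} → {T, U}.
State U is in {T, U}.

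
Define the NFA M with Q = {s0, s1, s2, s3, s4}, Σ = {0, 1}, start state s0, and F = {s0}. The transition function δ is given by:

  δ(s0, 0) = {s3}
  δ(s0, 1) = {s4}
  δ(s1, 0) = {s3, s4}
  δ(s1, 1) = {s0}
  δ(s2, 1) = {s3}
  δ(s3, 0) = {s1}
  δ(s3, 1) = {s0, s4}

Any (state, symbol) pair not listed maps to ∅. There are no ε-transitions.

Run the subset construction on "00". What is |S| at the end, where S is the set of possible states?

1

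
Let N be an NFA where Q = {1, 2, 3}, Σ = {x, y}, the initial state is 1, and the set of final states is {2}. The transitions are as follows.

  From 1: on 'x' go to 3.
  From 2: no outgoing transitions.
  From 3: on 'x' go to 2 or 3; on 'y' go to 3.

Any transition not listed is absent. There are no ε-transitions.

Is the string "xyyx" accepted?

Yes

Start in {1}.
Read 'x': {1} → {3}.
Read 'y': {3} → {3}.
Read 'y': {3} → {3}.
Read 'x': {3} → {2, 3}.
The final set {2, 3} contains the accepting state 2.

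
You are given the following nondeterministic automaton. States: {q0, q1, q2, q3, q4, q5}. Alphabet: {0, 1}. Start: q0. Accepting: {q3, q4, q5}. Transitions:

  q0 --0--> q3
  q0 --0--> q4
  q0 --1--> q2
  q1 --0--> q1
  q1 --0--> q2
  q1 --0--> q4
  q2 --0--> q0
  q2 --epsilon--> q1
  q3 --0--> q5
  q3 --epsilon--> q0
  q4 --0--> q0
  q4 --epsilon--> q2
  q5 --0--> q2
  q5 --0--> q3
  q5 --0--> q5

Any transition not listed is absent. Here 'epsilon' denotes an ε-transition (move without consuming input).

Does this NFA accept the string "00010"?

Start in {q0}.
Read '0': {q0} → {q0, q1, q2, q3, q4}.
Read '0': {q0, q1, q2, q3, q4} → {q0, q1, q2, q3, q4, q5}.
Read '0': {q0, q1, q2, q3, q4, q5} → {q0, q1, q2, q3, q4, q5}.
Read '1': {q0, q1, q2, q3, q4, q5} → {q1, q2}.
Read '0': {q1, q2} → {q0, q1, q2, q4}.
The final set {q0, q1, q2, q4} contains the accepting state q4.

Yes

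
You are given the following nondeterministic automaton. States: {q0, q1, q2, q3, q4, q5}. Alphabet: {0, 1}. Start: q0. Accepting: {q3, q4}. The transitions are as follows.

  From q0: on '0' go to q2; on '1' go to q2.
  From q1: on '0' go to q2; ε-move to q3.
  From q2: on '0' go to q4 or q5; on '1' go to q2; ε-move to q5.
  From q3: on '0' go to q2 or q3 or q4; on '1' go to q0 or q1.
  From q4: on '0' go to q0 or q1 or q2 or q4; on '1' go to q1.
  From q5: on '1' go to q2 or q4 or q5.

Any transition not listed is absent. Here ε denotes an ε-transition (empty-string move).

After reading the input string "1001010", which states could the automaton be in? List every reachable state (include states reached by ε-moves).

{q0, q1, q2, q3, q4, q5}

Start in {q0}.
Read '1': q0→{q2}; union {q2}; ε-closure = {q2, q5}.
Read '0': q2→{q4, q5}, q5→∅; now {q4, q5}.
Read '0': q4→{q0, q1, q2, q4}, q5→∅; union {q0, q1, q2, q4}; ε-closure = {q0, q1, q2, q3, q4, q5}.
Read '1': q0→{q2}, q1→∅, q2→{q2}, q3→{q0, q1}, q4→{q1}, q5→{q2, q4, q5}; union {q0, q1, q2, q4, q5}; ε-closure = {q0, q1, q2, q3, q4, q5}.
Read '0': q0→{q2}, q1→{q2}, q2→{q4, q5}, q3→{q2, q3, q4}, q4→{q0, q1, q2, q4}, q5→∅; now {q0, q1, q2, q3, q4, q5}.
Read '1': q0→{q2}, q1→∅, q2→{q2}, q3→{q0, q1}, q4→{q1}, q5→{q2, q4, q5}; union {q0, q1, q2, q4, q5}; ε-closure = {q0, q1, q2, q3, q4, q5}.
Read '0': q0→{q2}, q1→{q2}, q2→{q4, q5}, q3→{q2, q3, q4}, q4→{q0, q1, q2, q4}, q5→∅; now {q0, q1, q2, q3, q4, q5}.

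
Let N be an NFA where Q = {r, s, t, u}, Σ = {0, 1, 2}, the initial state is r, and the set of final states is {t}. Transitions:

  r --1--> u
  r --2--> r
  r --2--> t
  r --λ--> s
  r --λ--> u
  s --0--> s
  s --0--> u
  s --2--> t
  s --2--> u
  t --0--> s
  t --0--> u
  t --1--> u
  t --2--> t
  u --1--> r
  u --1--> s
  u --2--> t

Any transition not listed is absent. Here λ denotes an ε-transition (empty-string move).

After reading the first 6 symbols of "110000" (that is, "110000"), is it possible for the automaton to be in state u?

Start: ε-closure({r}) = {r, s, u}.
Read '1': r→{u}, s→∅, u→{r, s}; now {r, s, u}.
Read '1': r→{u}, s→∅, u→{r, s}; now {r, s, u}.
Read '0': r→∅, s→{s, u}, u→∅; now {s, u}.
Read '0': s→{s, u}, u→∅; now {s, u}.
Read '0': s→{s, u}, u→∅; now {s, u}.
Read '0': s→{s, u}, u→∅; now {s, u}.
State u is in {s, u}.

Yes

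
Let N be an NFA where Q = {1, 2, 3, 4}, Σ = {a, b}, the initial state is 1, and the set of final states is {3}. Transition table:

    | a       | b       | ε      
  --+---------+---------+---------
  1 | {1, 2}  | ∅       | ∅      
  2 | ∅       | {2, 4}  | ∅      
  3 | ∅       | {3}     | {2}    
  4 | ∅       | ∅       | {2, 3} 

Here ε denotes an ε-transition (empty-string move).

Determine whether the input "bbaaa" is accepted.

No

Start in {1}.
Read 'b': {1} → ∅.
The set is empty and remains empty for the remaining 4 symbols.
The final set ∅ contains no accepting state.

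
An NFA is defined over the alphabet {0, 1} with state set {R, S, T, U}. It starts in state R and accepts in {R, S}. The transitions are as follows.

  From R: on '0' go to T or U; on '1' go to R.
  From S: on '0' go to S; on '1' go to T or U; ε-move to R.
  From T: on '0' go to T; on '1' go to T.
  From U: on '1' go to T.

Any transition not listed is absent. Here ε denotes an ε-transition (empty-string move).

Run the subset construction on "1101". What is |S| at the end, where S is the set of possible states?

1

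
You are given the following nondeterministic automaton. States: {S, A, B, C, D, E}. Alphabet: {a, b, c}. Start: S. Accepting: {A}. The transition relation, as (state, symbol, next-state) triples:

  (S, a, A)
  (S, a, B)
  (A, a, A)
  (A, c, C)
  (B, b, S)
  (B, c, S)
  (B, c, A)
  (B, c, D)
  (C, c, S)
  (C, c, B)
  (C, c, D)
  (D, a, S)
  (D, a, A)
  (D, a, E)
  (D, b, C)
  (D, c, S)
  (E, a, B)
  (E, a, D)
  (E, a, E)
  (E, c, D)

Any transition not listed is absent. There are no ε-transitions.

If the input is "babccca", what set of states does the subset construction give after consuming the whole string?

∅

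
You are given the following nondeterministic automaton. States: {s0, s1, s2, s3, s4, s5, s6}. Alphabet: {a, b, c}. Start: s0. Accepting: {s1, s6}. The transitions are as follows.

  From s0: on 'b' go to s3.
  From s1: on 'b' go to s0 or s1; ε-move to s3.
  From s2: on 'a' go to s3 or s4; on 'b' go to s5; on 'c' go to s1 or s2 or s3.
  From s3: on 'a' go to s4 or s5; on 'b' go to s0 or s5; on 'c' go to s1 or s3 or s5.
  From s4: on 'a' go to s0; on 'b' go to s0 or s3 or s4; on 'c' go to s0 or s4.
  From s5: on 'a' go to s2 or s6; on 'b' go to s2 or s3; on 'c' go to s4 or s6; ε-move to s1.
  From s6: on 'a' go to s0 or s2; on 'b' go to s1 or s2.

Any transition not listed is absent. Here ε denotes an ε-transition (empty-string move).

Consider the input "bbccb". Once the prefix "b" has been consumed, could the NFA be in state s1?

Start in {s0}.
Read 'b': {s0} → {s3}.
State s1 is not in {s3}.

No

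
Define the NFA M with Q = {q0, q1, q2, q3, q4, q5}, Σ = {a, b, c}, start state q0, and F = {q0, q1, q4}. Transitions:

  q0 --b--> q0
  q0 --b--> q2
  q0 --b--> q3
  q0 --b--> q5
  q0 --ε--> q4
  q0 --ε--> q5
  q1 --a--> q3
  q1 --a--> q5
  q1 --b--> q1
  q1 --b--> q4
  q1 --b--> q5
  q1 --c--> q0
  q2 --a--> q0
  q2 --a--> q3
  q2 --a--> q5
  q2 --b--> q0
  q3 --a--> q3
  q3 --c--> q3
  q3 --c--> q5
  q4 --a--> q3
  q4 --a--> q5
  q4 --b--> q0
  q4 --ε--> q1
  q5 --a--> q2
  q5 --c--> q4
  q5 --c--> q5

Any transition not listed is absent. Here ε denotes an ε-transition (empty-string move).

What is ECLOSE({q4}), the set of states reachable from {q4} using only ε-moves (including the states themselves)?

Begin with {q4}.
ε-move q4 → q1; add q1.

{q1, q4}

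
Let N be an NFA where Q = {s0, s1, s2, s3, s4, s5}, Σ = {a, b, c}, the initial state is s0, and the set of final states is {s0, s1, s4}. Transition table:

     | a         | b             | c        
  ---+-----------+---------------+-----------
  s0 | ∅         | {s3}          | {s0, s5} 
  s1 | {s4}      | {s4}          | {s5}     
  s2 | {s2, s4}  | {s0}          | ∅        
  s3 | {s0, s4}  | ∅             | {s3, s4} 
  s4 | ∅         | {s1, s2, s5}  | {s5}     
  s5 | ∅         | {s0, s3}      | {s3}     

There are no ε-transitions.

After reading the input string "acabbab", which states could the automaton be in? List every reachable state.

Start in {s0}.
Read 'a': {s0} → ∅.
The set is empty and remains empty for the remaining 6 symbols.

∅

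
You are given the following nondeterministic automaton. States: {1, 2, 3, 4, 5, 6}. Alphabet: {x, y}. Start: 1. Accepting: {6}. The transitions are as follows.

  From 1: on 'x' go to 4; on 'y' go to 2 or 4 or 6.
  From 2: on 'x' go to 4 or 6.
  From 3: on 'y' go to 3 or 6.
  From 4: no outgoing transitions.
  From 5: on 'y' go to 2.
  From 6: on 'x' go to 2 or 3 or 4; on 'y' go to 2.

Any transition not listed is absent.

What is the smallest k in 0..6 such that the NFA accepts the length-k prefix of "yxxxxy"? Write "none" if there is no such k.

1

Start in {1}.
Read 'y': {1} → {2, 4, 6}.
None of the earlier sets intersect F, but {2, 4, 6} does.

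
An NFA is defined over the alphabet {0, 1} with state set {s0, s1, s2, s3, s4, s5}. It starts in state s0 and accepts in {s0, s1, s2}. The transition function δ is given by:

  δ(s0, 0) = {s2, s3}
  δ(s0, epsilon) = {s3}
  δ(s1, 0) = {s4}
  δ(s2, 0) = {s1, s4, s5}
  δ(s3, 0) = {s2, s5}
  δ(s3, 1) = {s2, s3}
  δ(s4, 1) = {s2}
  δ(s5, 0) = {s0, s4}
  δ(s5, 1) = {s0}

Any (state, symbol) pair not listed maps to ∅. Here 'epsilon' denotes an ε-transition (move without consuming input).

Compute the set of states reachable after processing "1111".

Start: ε-closure({s0}) = {s0, s3}.
Read '1': {s0, s3} → {s2, s3}.
Read '1': {s2, s3} → {s2, s3}.
Read '1': {s2, s3} → {s2, s3}.
Read '1': {s2, s3} → {s2, s3}.

{s2, s3}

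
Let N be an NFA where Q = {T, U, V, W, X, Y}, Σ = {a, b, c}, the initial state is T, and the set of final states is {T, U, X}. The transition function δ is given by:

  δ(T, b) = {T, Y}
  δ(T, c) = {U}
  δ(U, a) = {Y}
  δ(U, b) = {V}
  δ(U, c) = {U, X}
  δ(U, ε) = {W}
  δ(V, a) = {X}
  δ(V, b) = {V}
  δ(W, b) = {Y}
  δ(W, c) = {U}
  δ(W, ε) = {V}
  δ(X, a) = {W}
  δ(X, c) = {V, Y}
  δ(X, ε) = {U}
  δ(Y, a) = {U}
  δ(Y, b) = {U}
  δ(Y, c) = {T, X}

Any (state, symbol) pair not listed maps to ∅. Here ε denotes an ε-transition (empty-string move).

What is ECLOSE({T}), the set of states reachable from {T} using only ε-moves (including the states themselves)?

{T}

Begin with {T}.
No ε-moves leave this set, so the closure equals the set itself.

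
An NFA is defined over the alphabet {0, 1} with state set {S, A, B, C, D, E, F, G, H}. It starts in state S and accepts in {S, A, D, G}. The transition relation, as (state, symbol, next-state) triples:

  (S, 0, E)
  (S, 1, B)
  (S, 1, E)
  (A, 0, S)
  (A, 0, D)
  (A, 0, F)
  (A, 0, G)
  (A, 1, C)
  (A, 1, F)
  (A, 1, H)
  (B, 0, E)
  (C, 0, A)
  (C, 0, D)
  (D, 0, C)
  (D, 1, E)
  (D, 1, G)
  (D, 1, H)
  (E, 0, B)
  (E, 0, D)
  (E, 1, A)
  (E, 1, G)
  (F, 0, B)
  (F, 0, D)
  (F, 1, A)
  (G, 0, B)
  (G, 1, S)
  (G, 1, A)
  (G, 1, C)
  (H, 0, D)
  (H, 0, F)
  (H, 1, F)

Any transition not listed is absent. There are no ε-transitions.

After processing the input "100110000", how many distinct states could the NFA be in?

Start in {S}.
Read '1': {S} → {B, E}.
Read '0': {B, E} → {B, D, E}.
Read '0': {B, D, E} → {B, C, D, E}.
Read '1': {B, C, D, E} → {A, E, G, H}.
Read '1': {A, E, G, H} → {S, A, C, F, G, H}.
Read '0': {S, A, C, F, G, H} → {S, A, B, D, E, F, G}.
Read '0': {S, A, B, D, E, F, G} → {S, B, C, D, E, F, G}.
Read '0': {S, B, C, D, E, F, G} → {A, B, C, D, E}.
Read '0': {A, B, C, D, E} → {S, A, B, C, D, E, F, G}.
That set has 8 states.

8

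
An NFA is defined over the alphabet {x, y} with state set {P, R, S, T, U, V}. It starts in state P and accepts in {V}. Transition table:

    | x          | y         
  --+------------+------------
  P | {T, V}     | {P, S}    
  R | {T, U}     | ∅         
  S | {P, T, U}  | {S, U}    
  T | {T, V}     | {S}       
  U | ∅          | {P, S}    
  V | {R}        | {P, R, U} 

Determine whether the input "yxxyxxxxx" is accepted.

Start in {P}.
Read 'y': {P} → {P, S}.
Read 'x': {P, S} → {P, T, U, V}.
Read 'x': {P, T, U, V} → {R, T, V}.
Read 'y': {R, T, V} → {P, R, S, U}.
Read 'x': {P, R, S, U} → {P, T, U, V}.
Read 'x': {P, T, U, V} → {R, T, V}.
Read 'x': {R, T, V} → {R, T, U, V}.
Read 'x': {R, T, U, V} → {R, T, U, V}.
Read 'x': {R, T, U, V} → {R, T, U, V}.
The final set {R, T, U, V} contains the accepting state V.

Yes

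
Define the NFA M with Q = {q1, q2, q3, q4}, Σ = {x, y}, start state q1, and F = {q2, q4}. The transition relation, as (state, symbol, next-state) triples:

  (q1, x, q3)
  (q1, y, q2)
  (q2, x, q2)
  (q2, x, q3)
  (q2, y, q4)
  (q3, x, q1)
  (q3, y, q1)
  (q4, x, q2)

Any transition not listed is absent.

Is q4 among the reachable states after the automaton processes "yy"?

Start in {q1}.
Read 'y': q1→{q2}; now {q2}.
Read 'y': q2→{q4}; now {q4}.
State q4 is in {q4}.

Yes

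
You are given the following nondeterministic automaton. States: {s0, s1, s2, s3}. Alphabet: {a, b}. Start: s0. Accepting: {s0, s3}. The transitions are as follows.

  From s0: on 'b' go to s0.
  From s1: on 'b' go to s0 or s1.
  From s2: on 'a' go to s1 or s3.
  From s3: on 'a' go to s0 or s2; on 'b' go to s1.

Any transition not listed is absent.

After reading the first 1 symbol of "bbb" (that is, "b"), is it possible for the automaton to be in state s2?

No

Start in {s0}.
Read 'b': {s0} → {s0}.
State s2 is not in {s0}.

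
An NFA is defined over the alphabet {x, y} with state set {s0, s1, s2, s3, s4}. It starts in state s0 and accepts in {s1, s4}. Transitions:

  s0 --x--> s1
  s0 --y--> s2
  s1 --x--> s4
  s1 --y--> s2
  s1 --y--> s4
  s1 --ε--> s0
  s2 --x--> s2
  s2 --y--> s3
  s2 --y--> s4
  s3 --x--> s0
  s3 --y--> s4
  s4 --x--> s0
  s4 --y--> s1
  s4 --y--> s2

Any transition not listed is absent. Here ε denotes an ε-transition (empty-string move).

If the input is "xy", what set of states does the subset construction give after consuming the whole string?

Start in {s0}.
Read 'x': {s0} → {s0, s1}.
Read 'y': {s0, s1} → {s2, s4}.

{s2, s4}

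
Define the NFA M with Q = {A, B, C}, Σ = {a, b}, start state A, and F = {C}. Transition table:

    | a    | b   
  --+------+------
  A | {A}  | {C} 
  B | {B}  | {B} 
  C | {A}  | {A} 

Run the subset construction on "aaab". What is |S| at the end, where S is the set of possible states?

Start in {A}.
Read 'a': A→{A}; now {A}.
Read 'a': A→{A}; now {A}.
Read 'a': A→{A}; now {A}.
Read 'b': A→{C}; now {C}.
That set has 1 state.

1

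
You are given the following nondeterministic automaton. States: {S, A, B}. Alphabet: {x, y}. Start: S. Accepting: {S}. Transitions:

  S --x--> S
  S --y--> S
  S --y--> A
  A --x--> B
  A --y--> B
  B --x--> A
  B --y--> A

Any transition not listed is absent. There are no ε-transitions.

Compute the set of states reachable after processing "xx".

Start in {S}.
Read 'x': S→{S}; now {S}.
Read 'x': S→{S}; now {S}.

{S}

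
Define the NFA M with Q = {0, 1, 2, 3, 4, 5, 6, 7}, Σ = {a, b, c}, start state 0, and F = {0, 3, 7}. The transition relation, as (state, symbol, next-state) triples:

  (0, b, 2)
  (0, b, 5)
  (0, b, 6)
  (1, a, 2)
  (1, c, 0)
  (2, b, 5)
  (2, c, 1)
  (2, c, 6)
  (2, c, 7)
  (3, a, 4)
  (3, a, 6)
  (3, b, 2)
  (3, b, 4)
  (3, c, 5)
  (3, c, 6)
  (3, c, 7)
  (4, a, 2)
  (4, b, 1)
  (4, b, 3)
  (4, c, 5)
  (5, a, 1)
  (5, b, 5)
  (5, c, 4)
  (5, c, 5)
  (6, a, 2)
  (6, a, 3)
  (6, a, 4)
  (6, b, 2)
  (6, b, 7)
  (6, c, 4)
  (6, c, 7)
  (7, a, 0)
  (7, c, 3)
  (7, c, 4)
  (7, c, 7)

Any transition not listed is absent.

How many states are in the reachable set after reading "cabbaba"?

Start in {0}.
Read 'c': {0} → ∅.
The set is empty and remains empty for the remaining 6 symbols.
That set has 0 states.

0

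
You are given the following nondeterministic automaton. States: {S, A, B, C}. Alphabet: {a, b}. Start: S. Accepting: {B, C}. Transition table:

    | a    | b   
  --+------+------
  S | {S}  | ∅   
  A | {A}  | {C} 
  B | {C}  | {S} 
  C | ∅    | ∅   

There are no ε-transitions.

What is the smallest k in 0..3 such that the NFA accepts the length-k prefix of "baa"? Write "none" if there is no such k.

Start in {S}.
Read 'b': {S} → ∅.
The set is empty and remains empty for the remaining 2 symbols.
No reachable set along the way intersects F.

none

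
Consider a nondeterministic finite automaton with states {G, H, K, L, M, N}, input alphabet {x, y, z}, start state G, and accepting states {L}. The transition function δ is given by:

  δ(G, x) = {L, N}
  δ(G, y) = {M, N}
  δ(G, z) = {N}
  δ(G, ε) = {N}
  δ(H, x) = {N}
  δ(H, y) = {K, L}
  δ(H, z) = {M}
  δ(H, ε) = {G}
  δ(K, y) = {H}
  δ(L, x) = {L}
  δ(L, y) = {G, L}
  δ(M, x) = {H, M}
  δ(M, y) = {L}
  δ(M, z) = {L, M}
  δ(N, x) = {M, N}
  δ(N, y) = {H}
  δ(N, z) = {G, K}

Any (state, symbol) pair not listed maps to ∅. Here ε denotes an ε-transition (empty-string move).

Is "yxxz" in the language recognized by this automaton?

Yes

Start: ε-closure({G}) = {G, N}.
Read 'y': G→{M, N}, N→{H}; union {H, M, N}; ε-closure = {G, H, M, N}.
Read 'x': G→{L, N}, H→{N}, M→{H, M}, N→{M, N}; union {H, L, M, N}; ε-closure = {G, H, L, M, N}.
Read 'x': G→{L, N}, H→{N}, L→{L}, M→{H, M}, N→{M, N}; union {H, L, M, N}; ε-closure = {G, H, L, M, N}.
Read 'z': G→{N}, H→{M}, L→∅, M→{L, M}, N→{G, K}; now {G, K, L, M, N}.
The final set {G, K, L, M, N} contains the accepting state L.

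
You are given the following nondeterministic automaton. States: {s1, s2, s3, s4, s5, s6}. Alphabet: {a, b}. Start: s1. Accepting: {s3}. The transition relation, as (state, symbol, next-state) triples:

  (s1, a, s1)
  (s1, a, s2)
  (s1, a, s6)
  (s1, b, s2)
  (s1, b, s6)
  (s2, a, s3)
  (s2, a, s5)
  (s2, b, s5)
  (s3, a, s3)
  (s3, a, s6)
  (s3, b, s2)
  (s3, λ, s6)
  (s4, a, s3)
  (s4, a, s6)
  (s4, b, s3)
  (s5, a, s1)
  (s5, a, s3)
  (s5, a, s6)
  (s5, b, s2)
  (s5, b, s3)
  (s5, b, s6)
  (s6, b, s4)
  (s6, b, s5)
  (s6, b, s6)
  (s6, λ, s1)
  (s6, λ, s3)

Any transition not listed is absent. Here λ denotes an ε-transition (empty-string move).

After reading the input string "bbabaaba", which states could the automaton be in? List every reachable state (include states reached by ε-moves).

{s1, s2, s3, s5, s6}

Start in {s1}.
Read 'b': s1→{s2, s6}; union {s2, s6}; ε-closure = {s1, s2, s3, s6}.
Read 'b': s1→{s2, s6}, s2→{s5}, s3→{s2}, s6→{s4, s5, s6}; union {s2, s4, s5, s6}; ε-closure = {s1, s2, s3, s4, s5, s6}.
Read 'a': s1→{s1, s2, s6}, s2→{s3, s5}, s3→{s3, s6}, s4→{s3, s6}, s5→{s1, s3, s6}, s6→∅; now {s1, s2, s3, s5, s6}.
Read 'b': s1→{s2, s6}, s2→{s5}, s3→{s2}, s5→{s2, s3, s6}, s6→{s4, s5, s6}; union {s2, s3, s4, s5, s6}; ε-closure = {s1, s2, s3, s4, s5, s6}.
Read 'a': s1→{s1, s2, s6}, s2→{s3, s5}, s3→{s3, s6}, s4→{s3, s6}, s5→{s1, s3, s6}, s6→∅; now {s1, s2, s3, s5, s6}.
Read 'a': s1→{s1, s2, s6}, s2→{s3, s5}, s3→{s3, s6}, s5→{s1, s3, s6}, s6→∅; now {s1, s2, s3, s5, s6}.
Read 'b': s1→{s2, s6}, s2→{s5}, s3→{s2}, s5→{s2, s3, s6}, s6→{s4, s5, s6}; union {s2, s3, s4, s5, s6}; ε-closure = {s1, s2, s3, s4, s5, s6}.
Read 'a': s1→{s1, s2, s6}, s2→{s3, s5}, s3→{s3, s6}, s4→{s3, s6}, s5→{s1, s3, s6}, s6→∅; now {s1, s2, s3, s5, s6}.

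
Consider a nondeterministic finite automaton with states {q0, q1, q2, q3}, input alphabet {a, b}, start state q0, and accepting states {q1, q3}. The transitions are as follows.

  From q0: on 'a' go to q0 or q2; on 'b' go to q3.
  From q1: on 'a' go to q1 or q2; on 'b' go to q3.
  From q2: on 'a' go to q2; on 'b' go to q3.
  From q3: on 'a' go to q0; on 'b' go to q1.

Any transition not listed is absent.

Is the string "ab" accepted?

Yes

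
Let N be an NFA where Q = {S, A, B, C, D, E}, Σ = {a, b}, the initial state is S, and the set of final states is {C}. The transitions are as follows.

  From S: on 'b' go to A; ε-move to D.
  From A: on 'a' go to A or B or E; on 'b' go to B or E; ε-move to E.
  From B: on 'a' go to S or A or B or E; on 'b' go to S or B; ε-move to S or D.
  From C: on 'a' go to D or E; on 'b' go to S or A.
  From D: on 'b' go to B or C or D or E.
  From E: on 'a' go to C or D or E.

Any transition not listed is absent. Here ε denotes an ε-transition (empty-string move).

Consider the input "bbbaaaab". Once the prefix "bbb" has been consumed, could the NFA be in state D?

Yes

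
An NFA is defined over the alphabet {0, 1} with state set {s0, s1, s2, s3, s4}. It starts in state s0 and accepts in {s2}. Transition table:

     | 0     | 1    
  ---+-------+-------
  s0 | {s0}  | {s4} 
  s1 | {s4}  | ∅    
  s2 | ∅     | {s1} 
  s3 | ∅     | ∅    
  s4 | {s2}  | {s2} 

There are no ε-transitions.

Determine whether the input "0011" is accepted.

Yes

Start in {s0}.
Read '0': {s0} → {s0}.
Read '0': {s0} → {s0}.
Read '1': {s0} → {s4}.
Read '1': {s4} → {s2}.
The final set {s2} contains the accepting state s2.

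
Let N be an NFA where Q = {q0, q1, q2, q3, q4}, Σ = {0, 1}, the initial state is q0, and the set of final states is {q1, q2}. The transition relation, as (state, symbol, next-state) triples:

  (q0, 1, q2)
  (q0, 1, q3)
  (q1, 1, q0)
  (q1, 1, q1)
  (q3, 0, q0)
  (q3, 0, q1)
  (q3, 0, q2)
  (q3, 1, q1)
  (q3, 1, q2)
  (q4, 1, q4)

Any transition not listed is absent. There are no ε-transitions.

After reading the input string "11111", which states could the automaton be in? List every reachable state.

{q0, q1, q2, q3}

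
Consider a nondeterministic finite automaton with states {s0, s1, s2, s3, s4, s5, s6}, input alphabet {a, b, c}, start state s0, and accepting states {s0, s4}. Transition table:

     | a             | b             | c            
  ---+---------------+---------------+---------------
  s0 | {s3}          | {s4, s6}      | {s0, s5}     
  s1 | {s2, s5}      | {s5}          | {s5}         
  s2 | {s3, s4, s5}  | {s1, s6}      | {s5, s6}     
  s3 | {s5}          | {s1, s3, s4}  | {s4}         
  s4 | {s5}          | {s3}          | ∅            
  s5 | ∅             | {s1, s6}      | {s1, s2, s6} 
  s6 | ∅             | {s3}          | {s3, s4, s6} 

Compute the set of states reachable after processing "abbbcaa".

{s3, s4, s5}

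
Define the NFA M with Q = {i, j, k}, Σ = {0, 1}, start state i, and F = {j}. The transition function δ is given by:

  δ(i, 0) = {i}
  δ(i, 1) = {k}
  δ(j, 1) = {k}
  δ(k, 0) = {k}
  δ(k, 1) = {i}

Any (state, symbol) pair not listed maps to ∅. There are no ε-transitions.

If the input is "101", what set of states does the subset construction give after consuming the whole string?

{i}

Start in {i}.
Read '1': {i} → {k}.
Read '0': {k} → {k}.
Read '1': {k} → {i}.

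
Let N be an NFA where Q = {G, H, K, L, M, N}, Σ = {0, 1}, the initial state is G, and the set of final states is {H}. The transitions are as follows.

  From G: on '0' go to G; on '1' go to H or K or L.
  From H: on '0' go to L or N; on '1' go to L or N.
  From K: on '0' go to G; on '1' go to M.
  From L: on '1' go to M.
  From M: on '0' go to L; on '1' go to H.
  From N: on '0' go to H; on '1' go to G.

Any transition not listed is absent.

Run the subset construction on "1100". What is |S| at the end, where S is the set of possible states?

Start in {G}.
Read '1': {G} → {H, K, L}.
Read '1': {H, K, L} → {L, M, N}.
Read '0': {L, M, N} → {H, L}.
Read '0': {H, L} → {L, N}.
That set has 2 states.

2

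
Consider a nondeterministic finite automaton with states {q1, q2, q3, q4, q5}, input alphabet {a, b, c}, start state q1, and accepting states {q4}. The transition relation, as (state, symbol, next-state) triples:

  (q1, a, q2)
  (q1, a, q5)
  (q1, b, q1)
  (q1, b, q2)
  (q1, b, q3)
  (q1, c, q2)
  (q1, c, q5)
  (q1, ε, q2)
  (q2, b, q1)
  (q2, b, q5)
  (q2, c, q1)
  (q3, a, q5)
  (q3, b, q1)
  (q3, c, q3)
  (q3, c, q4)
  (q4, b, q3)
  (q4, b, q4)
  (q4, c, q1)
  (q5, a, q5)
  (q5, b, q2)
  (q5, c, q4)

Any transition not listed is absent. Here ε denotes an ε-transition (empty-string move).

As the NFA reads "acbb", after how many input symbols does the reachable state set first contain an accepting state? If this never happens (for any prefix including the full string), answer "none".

2

Start: ε-closure({q1}) = {q1, q2}.
Read 'a': q1→{q2, q5}, q2→∅; now {q2, q5}.
Read 'c': q2→{q1}, q5→{q4}; union {q1, q4}; ε-closure = {q1, q2, q4}.
None of the earlier sets intersect F, but {q1, q2, q4} does.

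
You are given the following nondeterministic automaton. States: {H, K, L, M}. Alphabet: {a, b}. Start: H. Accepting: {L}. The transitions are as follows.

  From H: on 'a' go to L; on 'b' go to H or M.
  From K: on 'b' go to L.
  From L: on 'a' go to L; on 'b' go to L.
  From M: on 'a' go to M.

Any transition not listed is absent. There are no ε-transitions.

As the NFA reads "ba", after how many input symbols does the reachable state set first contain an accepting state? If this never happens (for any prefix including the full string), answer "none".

2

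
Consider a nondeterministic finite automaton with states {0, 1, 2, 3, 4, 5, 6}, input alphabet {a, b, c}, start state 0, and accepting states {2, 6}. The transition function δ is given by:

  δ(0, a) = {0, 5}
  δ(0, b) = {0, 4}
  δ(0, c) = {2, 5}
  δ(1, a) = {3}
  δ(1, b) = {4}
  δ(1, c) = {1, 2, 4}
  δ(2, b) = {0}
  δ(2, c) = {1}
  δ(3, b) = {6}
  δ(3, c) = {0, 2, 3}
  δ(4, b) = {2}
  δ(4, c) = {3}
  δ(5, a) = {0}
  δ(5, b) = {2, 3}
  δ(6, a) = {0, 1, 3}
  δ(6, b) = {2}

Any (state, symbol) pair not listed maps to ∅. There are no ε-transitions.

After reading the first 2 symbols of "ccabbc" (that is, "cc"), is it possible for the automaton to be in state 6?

No

Start in {0}.
Read 'c': {0} → {2, 5}.
Read 'c': {2, 5} → {1}.
State 6 is not in {1}.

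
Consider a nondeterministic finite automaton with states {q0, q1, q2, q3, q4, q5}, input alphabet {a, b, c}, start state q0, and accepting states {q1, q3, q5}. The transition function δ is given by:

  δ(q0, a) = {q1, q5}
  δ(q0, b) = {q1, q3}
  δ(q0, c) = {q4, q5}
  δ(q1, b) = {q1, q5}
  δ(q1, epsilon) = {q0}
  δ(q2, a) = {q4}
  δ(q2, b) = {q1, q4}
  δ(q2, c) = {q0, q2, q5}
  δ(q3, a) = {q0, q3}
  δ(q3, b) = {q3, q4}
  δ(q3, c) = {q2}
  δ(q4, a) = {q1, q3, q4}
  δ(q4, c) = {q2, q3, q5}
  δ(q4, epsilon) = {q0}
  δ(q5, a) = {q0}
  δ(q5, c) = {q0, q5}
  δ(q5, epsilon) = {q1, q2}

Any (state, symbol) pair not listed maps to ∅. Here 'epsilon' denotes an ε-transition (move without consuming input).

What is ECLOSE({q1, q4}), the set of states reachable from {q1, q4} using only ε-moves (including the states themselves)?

{q0, q1, q4}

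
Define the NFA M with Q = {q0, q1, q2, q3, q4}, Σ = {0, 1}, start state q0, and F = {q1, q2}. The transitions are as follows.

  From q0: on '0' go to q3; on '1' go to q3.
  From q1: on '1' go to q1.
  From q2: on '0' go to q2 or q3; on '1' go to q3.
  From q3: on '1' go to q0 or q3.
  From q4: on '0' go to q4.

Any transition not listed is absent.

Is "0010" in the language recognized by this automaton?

No

Start in {q0}.
Read '0': {q0} → {q3}.
Read '0': {q3} → ∅.
The set is empty and remains empty for the remaining 2 symbols.
The final set ∅ contains no accepting state.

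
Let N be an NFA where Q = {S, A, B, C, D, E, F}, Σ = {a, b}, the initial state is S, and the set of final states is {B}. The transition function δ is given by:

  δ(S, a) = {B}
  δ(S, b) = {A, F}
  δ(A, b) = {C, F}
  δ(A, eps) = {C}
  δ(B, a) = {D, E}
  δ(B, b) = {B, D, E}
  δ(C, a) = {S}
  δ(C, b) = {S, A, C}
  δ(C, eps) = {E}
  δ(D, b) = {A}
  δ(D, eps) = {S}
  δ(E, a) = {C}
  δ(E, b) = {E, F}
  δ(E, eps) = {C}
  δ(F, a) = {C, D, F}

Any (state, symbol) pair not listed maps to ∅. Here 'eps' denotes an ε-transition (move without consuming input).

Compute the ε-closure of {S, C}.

{S, C, E}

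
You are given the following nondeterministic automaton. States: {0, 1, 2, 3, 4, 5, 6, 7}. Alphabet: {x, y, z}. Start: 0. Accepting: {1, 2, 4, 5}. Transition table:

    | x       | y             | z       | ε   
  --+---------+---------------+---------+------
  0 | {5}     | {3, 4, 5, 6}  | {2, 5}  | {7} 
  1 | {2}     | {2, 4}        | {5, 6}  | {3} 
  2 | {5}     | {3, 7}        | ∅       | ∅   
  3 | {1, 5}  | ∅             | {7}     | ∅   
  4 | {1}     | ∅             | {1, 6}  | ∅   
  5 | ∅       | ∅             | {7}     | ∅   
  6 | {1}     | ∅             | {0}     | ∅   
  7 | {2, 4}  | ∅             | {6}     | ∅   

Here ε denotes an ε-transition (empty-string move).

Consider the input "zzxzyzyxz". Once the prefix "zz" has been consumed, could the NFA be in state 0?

Yes

Start: ε-closure({0}) = {0, 7}.
Read 'z': {0, 7} → {2, 5, 6}.
Read 'z': {2, 5, 6} → {0, 7}.
State 0 is in {0, 7}.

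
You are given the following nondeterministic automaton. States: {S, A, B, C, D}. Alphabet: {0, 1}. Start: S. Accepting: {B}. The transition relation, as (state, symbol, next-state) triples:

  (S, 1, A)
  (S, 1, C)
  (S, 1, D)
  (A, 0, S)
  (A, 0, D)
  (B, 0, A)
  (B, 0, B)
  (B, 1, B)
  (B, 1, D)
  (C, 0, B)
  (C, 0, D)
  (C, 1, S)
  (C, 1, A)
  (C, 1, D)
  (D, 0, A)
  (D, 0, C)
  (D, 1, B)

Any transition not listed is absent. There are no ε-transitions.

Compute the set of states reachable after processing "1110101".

Start in {S}.
Read '1': {S} → {A, C, D}.
Read '1': {A, C, D} → {S, A, B, D}.
Read '1': {S, A, B, D} → {A, B, C, D}.
Read '0': {A, B, C, D} → {S, A, B, C, D}.
Read '1': {S, A, B, C, D} → {S, A, B, C, D}.
Read '0': {S, A, B, C, D} → {S, A, B, C, D}.
Read '1': {S, A, B, C, D} → {S, A, B, C, D}.

{S, A, B, C, D}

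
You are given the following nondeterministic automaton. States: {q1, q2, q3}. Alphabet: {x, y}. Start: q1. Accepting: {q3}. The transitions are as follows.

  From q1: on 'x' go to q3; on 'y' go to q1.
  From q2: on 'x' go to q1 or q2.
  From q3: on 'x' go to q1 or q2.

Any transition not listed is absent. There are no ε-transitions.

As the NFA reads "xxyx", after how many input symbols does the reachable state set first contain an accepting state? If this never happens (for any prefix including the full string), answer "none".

Start in {q1}.
Read 'x': q1→{q3}; now {q3}.
None of the earlier sets intersect F, but {q3} does.

1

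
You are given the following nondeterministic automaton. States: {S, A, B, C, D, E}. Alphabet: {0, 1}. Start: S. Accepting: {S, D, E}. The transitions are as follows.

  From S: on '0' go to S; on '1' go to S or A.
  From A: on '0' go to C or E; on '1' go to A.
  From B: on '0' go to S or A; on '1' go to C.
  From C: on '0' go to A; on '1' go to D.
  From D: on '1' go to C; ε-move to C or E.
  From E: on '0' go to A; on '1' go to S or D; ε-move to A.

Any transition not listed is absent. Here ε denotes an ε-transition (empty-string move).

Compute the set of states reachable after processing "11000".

{S, A, C, E}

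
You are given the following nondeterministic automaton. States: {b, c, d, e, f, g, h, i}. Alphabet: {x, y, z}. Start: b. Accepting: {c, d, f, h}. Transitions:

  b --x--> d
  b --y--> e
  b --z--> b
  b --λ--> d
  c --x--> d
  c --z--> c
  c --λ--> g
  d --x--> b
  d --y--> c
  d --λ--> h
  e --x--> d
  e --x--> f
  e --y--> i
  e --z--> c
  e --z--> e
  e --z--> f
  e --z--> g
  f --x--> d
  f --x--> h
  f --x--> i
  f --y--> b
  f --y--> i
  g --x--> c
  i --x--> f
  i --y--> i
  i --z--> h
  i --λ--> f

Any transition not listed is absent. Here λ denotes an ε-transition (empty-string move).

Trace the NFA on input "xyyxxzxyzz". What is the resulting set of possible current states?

Start: ε-closure({b}) = {b, d, h}.
Read 'x': {b, d, h} → {b, d, h}.
Read 'y': {b, d, h} → {c, e, g}.
Read 'y': {c, e, g} → {f, i}.
Read 'x': {f, i} → {d, f, h, i}.
Read 'x': {d, f, h, i} → {b, d, f, h, i}.
Read 'z': {b, d, f, h, i} → {b, d, h}.
Read 'x': {b, d, h} → {b, d, h}.
Read 'y': {b, d, h} → {c, e, g}.
Read 'z': {c, e, g} → {c, e, f, g}.
Read 'z': {c, e, f, g} → {c, e, f, g}.

{c, e, f, g}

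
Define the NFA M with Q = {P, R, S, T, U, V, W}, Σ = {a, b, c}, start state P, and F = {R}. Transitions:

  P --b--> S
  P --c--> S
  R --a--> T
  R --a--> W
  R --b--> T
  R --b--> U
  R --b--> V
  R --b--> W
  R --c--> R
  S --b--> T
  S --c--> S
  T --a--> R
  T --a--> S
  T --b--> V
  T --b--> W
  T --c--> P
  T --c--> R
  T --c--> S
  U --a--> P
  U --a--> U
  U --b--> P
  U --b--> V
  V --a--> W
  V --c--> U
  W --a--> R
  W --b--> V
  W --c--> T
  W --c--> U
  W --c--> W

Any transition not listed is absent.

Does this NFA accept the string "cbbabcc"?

Yes

Start in {P}.
Read 'c': P→{S}; now {S}.
Read 'b': S→{T}; now {T}.
Read 'b': T→{V, W}; now {V, W}.
Read 'a': V→{W}, W→{R}; now {R, W}.
Read 'b': R→{T, U, V, W}, W→{V}; now {T, U, V, W}.
Read 'c': T→{P, R, S}, U→∅, V→{U}, W→{T, U, W}; now {P, R, S, T, U, W}.
Read 'c': P→{S}, R→{R}, S→{S}, T→{P, R, S}, U→∅, W→{T, U, W}; now {P, R, S, T, U, W}.
The final set {P, R, S, T, U, W} contains the accepting state R.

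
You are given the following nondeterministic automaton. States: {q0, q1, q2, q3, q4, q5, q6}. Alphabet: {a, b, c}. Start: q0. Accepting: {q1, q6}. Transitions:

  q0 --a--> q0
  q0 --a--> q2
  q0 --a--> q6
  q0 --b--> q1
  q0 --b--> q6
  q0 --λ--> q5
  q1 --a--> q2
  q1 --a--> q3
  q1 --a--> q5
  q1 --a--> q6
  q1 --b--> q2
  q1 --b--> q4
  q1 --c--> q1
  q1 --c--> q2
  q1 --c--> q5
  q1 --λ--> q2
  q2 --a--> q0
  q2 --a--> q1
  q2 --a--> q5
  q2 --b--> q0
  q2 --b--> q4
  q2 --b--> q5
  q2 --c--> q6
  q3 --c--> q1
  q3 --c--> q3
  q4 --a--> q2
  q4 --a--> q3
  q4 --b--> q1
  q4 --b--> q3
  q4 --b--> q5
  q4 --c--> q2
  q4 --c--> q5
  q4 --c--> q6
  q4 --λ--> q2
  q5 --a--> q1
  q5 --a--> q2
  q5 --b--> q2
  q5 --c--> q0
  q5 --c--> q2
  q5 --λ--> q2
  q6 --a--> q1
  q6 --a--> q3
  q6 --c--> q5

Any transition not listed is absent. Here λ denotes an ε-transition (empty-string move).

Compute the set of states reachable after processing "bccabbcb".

{q0, q1, q2, q4, q5, q6}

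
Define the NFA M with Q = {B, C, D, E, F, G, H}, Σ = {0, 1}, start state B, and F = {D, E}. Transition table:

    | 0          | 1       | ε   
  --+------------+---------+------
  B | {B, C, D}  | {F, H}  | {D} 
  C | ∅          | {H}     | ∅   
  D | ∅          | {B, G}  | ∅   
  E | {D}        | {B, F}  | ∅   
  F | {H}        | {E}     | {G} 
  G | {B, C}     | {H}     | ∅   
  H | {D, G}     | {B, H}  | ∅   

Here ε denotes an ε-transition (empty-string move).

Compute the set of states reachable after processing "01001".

Start: ε-closure({B}) = {B, D}.
Read '0': {B, D} → {B, C, D}.
Read '1': {B, C, D} → {B, D, F, G, H}.
Read '0': {B, D, F, G, H} → {B, C, D, G, H}.
Read '0': {B, C, D, G, H} → {B, C, D, G}.
Read '1': {B, C, D, G} → {B, D, F, G, H}.

{B, D, F, G, H}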